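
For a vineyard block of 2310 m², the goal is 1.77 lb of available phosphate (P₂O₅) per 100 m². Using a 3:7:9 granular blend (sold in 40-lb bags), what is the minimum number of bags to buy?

Product per 100 m² = 1.77 / 7% = 25.2857 lb.
Total product = 25.2857 × 2310 / 100 = 584.1 lb.
Bags = ⌈584.1 / 40⌉ = 15.

15 bags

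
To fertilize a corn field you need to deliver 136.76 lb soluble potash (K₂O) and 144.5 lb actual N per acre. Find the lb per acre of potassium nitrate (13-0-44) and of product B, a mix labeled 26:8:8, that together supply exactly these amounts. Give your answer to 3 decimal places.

230.746 lb potassium nitrate, 440.396 lb product B

Per-acre balance (a = potassium nitrate, b = product B):
K₂O: 0.44·a + 0.08·b = 136.76
N: 0.13·a + 0.26·b = 144.5
Eliminate b: (row1) − 0.08/0.26·(row2) → 0.4·a = 92.2985, so a = 230.7462.
Then b = (144.5 − 0.13·230.7462) / 0.26 = 440.3962.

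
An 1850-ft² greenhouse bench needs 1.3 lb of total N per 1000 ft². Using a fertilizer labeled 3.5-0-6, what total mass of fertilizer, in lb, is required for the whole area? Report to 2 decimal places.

68.71 lb

Product per 1000 ft² = 1.3 / 3.5% = 37.1429 lb.
Total product = 37.1429 × 1850 / 1000 = 68.7143 lb.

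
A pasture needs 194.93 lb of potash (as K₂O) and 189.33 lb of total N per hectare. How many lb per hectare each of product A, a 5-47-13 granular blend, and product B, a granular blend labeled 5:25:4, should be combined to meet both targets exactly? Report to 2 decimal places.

Per-hectare balance (a = product A, b = product B):
K₂O: 0.13·a + 0.04·b = 194.93
N: 0.05·a + 0.05·b = 189.33
Eliminate a: (row1) − 0.13/0.05·(row2) → -0.09·b = -297.328, so b = 3303.644.
Back-substitute: a = (194.93 − 0.04·3303.644) / 0.13 = 482.956.

482.96 lb product A, 3303.64 lb product B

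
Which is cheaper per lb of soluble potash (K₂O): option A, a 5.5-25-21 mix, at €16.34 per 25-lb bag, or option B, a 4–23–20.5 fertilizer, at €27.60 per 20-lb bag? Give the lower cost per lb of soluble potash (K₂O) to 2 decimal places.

€3.11 per lb K₂O (option A)

option A: K₂O per bag = 25 × 21% = 5.25 lb; cost = 16.34 / 5.25 = €3.1124/lb K₂O.
option B: K₂O per bag = 20 × 20.5% = 4.1 lb; cost = 27.60 / 4.1 = €6.7317/lb K₂O.
option A is cheaper.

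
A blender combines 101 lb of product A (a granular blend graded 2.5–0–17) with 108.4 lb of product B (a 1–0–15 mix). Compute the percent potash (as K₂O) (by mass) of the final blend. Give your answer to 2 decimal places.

Total mass = 101 + 108.4 = 209.4 lb.
K₂O mass = 17%×101 + 15%×108.4 = 33.43 lb.
% K₂O = 33.43 / 209.4 = 15.9647%.

15.96% K₂O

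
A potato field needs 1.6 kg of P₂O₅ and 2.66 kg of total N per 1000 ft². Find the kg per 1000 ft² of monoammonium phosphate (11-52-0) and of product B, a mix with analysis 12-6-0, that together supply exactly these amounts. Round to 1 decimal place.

With a, b = kg per 1000 ft² of monoammonium phosphate and product B:
P₂O₅: 0.52·a + 0.06·b = 1.6
N: 0.11·a + 0.12·b = 2.66
Solving simultaneously: a = 0.580645, b = 21.6344.

0.6 kg monoammonium phosphate, 21.6 kg product B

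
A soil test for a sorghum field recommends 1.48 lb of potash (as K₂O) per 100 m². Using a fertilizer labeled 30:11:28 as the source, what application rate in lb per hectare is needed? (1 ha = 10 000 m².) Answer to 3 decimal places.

528.571 lb of product per hectare

Product per 100 m² = 1.48 / 28% = 5.28571 lb.
Convert to per hectare: 5.28571 × 100 = 528.5714 lb.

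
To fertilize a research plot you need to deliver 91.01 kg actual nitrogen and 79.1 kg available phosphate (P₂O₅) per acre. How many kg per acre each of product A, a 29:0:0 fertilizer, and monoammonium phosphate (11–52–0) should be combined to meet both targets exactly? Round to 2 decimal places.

Let a = kg of product A, b = kg of monoammonium phosphate (per acre).
N: 0.29·a + 0.11·b = 91.01
P₂O₅: 0·a + 0.52·b = 79.1
Solving simultaneously: a = 256.129, b = 152.115.

256.13 kg product A, 152.12 kg monoammonium phosphate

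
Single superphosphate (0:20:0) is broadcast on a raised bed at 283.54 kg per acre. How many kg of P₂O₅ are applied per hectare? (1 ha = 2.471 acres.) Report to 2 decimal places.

P₂O₅ per acre = 283.54 × 20% = 56.708 kg.
Convert to per hectare: 56.708 × 2.471 = 140.125 kg.

140.13 kg P₂O₅ per hectare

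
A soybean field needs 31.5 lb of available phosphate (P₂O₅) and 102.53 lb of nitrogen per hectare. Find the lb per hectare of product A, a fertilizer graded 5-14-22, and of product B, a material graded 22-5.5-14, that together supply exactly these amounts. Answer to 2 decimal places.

46.02 lb product A, 455.59 lb product B

Let a = lb of product A, b = lb of product B (per hectare).
P₂O₅: 0.14·a + 0.055·b = 31.5
N: 0.05·a + 0.22·b = 102.53
Solving simultaneously: a = 46.0196, b = 455.586.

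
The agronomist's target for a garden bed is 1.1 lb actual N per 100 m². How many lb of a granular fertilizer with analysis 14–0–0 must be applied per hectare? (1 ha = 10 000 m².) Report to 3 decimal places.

Product per 100 m² = 1.1 / 14% = 7.85714 lb.
Convert to per hectare: 7.85714 × 100 = 785.7143 lb.

785.714 lb of product per hectare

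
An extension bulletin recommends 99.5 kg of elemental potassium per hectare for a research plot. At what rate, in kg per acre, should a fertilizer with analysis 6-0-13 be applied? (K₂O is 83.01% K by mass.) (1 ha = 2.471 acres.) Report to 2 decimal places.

As K₂O: 99.5 / 0.8301 = 119.865 kg per hectare.
Product per hectare = 119.865 / 13% = 922.039 kg.
Convert to per acre: 922.039 × 0.404694 = 373.144 kg.

373.14 kg of product per acre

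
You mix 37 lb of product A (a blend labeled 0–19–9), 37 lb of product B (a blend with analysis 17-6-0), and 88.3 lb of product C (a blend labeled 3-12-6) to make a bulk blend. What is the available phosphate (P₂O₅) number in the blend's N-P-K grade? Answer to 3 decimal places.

Total mass = 37 + 37 + 88.3 = 162.3 lb.
P₂O₅ mass = 19%×37 + 6%×37 + 12%×88.3 = 19.846 lb.
% P₂O₅ = 19.846 / 162.3 = 12.22797%.

12.228% P₂O₅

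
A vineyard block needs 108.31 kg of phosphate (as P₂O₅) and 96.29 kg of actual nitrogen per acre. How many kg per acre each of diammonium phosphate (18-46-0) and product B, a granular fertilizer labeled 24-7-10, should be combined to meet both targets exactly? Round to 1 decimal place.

Let a = kg of diammonium phosphate, b = kg of product B (per acre).
P₂O₅: 0.46·a + 0.07·b = 108.31
N: 0.18·a + 0.24·b = 96.29
From row1: a = (108.31 − 0.07·b) / 0.46.
Into row2: 0.18·(108.31 − 0.07·b)/0.46 + 0.24·b = 96.29 → b = 253.554, a = 196.872.

196.9 kg diammonium phosphate, 253.6 kg product B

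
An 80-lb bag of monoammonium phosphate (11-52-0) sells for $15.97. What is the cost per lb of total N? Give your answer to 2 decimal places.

N in bag = 80 × 11% = 8.8 lb.
Cost per lb N = $15.97 / 8.8 = $1.8148.

$1.81 per lb N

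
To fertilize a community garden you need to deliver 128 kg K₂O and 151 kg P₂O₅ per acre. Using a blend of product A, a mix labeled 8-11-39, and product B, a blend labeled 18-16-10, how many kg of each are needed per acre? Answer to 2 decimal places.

With a, b = kg per acre of product A and product B:
K₂O: 0.39·a + 0.1·b = 128
P₂O₅: 0.11·a + 0.16·b = 151
Eliminate a: (row1) − 0.39/0.11·(row2) → -0.467273·b = -407.364, so b = 871.7899.
Back-substitute: a = (128 − 0.1·871.7899) / 0.39 = 104.669.

104.67 kg product A, 871.79 kg product B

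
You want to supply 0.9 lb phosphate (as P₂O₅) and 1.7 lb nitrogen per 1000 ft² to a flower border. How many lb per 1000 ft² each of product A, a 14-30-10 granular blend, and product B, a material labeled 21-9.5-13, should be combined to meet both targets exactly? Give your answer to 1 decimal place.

0.6 lb product A, 7.7 lb product B

Per-1000 ft² balance (a = product A, b = product B):
P₂O₅: 0.3·a + 0.095·b = 0.9
N: 0.14·a + 0.21·b = 1.7
From row1: a = (0.9 − 0.095·b) / 0.3.
Into row2: 0.14·(0.9 − 0.095·b)/0.3 + 0.21·b = 1.7 → b = 7.72636, a = 0.55332.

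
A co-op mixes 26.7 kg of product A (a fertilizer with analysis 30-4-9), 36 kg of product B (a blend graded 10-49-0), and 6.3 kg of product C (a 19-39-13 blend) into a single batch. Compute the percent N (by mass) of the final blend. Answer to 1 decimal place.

18.6% N

Total mass = 26.7 + 36 + 6.3 = 69 kg.
N mass = 30%×26.7 + 10%×36 + 19%×6.3 = 12.807 kg.
% N = 12.807 / 69 = 18.5609%.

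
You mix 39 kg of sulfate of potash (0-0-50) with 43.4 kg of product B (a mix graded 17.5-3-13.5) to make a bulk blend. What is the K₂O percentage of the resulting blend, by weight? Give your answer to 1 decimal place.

30.8% K₂O

Total mass = 39 + 43.4 = 82.4 kg.
K₂O mass = 50%×39 + 13.5%×43.4 = 25.359 kg.
% K₂O = 25.359 / 82.4 = 30.7755%.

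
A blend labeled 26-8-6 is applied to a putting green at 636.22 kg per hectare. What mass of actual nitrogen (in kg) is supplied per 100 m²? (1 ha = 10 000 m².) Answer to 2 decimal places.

nitrogen per hectare = 636.22 × 26% = 165.417 kg.
Convert to per 100 m²: 165.417 × 0.01 = 1.65417 kg.

1.65 kg N per hundred sq m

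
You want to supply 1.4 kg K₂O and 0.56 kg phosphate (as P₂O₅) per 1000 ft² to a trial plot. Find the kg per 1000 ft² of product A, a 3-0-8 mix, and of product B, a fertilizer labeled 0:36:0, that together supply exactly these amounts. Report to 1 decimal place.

Let a = kg of product A, b = kg of product B (per 1000 ft²).
K₂O: 0.08·a + 0·b = 1.4
P₂O₅: 0·a + 0.36·b = 0.56
Solving simultaneously: a = 17.5, b = 1.55556.

17.5 kg product A, 1.6 kg product B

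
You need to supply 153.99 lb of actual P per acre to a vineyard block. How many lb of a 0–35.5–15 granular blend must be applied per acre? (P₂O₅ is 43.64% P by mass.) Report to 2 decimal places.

993.98 lb of product per acre

As P₂O₅: 153.99 / 0.4364 = 352.864 lb per acre.
Product per acre = 352.864 / 35.5% = 993.984 lb.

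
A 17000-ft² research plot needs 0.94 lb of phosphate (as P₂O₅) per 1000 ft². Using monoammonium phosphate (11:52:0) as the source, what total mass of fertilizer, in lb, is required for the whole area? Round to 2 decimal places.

30.73 lb

Product per 1000 ft² = 0.94 / 52% = 1.80769 lb.
Total product = 1.80769 × 17000 / 1000 = 30.7308 lb.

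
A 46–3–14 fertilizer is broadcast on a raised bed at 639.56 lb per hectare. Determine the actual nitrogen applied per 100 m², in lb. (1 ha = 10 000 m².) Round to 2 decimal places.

nitrogen per hectare = 639.56 × 46% = 294.198 lb.
Convert to per 100 m²: 294.198 × 0.01 = 2.94198 lb.

2.94 lb N per hundred sq m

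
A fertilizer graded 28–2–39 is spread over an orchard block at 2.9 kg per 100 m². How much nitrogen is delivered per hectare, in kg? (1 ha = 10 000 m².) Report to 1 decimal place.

81.2 kg N per hectare

nitrogen per 100 m² = 2.9 × 28% = 0.812 kg.
Convert to per hectare: 0.812 × 100 = 81.2 kg.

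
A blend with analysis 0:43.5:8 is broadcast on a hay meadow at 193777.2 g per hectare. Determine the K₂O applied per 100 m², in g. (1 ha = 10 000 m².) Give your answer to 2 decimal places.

155.02 g K₂O per hundred sq m

K₂O per hectare = 193777.2 × 8% = 15502.2 g.
Convert to per 100 m²: 15502.2 × 0.01 = 155.022 g.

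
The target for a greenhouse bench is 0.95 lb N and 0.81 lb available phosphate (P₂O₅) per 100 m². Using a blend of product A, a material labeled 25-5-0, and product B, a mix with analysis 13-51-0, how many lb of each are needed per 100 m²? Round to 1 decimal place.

3.1 lb product A, 1.3 lb product B

With a, b = lb per 100 m² of product A and product B:
N: 0.25·a + 0.13·b = 0.95
P₂O₅: 0.05·a + 0.51·b = 0.81
From row1: a = (0.95 − 0.13·b) / 0.25.
Into row2: 0.05·(0.95 − 0.13·b)/0.25 + 0.51·b = 0.81 → b = 1.28099, a = 3.13388.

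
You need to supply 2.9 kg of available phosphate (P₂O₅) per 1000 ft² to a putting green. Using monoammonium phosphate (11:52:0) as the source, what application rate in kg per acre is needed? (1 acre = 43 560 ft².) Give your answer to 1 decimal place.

242.9 kg of product per acre

Product per 1000 ft² = 2.9 / 52% = 5.57692 kg.
Convert to per acre: 5.57692 × 43.56 = 242.931 kg.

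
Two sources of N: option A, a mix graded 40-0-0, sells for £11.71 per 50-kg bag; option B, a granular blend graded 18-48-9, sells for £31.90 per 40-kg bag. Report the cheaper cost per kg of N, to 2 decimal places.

£0.59 per kg N (option A)

option A: N per bag = 50 × 40% = 20 kg; cost = 11.71 / 20 = £0.5855/kg N.
option B: N per bag = 40 × 18% = 7.2 kg; cost = 31.90 / 7.2 = £4.4306/kg N.
option A is cheaper.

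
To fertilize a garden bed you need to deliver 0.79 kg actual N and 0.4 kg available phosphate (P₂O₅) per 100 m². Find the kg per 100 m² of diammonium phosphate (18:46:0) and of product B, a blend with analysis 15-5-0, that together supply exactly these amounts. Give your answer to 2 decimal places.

0.34 kg diammonium phosphate, 4.86 kg product B

Let a = kg of diammonium phosphate, b = kg of product B (per 100 m²).
N: 0.18·a + 0.15·b = 0.79
P₂O₅: 0.46·a + 0.05·b = 0.4
Solving simultaneously: a = 0.341667, b = 4.85667.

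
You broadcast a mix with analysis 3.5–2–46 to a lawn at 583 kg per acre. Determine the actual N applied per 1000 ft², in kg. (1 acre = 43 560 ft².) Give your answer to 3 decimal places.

0.468 kg N per thousand sq ft

nitrogen per acre = 583 × 3.5% = 20.405 kg.
Convert to per 1000 ft²: 20.405 × 0.0229568 = 0.468434 kg.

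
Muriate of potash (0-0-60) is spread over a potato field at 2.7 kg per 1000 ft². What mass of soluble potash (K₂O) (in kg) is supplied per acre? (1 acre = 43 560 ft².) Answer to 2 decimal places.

70.57 kg K₂O per acre

K₂O per 1000 ft² = 2.7 × 60% = 1.62 kg.
Convert to per acre: 1.62 × 43.56 = 70.5672 kg.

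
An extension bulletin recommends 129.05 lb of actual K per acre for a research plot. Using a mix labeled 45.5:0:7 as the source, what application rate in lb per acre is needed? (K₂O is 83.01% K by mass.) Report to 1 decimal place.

As K₂O: 129.05 / 0.8301 = 155.463 lb per acre.
Product per acre = 155.463 / 7% = 2220.903 lb.

2220.9 lb of product per acre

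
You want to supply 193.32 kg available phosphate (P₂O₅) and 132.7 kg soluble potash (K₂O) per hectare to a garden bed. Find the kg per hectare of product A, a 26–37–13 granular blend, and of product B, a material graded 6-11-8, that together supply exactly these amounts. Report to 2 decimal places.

56.77 kg product A, 1566.50 kg product B

With a, b = kg per hectare of product A and product B:
P₂O₅: 0.37·a + 0.11·b = 193.32
K₂O: 0.13·a + 0.08·b = 132.7
From row1: a = (193.32 − 0.11·b) / 0.37.
Into row2: 0.13·(193.32 − 0.11·b)/0.37 + 0.08·b = 132.7 → b = 1566.497, a = 56.7712.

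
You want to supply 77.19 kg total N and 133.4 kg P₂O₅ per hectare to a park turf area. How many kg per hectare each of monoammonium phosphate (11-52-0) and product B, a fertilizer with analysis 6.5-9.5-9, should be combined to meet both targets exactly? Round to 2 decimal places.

57.30 kg monoammonium phosphate, 1090.57 kg product B

Per-hectare balance (a = monoammonium phosphate, b = product B):
N: 0.11·a + 0.065·b = 77.19
P₂O₅: 0.52·a + 0.095·b = 133.4
Eliminate a: (row1) − 0.11/0.52·(row2) → 0.0449038·b = 48.9708, so b = 1090.5696.
Back-substitute: a = (77.19 − 0.065·1090.5696) / 0.11 = 57.2998.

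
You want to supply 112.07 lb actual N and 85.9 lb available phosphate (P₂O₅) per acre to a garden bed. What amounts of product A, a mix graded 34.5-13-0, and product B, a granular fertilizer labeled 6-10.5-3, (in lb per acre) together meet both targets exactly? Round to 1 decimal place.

232.7 lb product A, 530.0 lb product B

Per-acre balance (a = product A, b = product B):
N: 0.345·a + 0.06·b = 112.07
P₂O₅: 0.13·a + 0.105·b = 85.9
Eliminate b: (row1) − 0.06/0.105·(row2) → 0.270714·a = 62.9843, so a = 232.66.
Then b = (85.9 − 0.13·232.66) / 0.105 = 530.04.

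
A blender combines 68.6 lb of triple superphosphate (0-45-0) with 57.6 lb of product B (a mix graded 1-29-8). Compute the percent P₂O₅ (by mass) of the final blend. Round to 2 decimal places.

37.70% P₂O₅

Total mass = 68.6 + 57.6 = 126.2 lb.
P₂O₅ mass = 45%×68.6 + 29%×57.6 = 47.574 lb.
% P₂O₅ = 47.574 / 126.2 = 37.6973%.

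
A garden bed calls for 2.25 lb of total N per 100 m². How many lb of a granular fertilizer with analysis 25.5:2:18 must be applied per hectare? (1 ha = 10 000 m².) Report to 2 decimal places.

882.35 lb of product per hectare

Product per 100 m² = 2.25 / 25.5% = 8.82353 lb.
Convert to per hectare: 8.82353 × 100 = 882.353 lb.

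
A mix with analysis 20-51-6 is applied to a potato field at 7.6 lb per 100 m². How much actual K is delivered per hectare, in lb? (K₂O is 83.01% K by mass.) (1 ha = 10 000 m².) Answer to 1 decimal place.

K₂O per 100 m² = 7.6 × 6% = 0.456 lb.
Elemental K = 0.456 × 0.8301 = 0.378526 lb per 100 m².
Convert to per hectare: 0.378526 × 100 = 37.8526 lb.

37.9 lb K per hectare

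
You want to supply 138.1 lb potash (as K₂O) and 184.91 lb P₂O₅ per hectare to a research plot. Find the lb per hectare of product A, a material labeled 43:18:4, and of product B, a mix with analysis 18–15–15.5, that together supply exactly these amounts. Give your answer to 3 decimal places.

362.833 lb product A, 797.333 lb product B

Per-hectare balance (a = product A, b = product B):
K₂O: 0.04·a + 0.155·b = 138.1
P₂O₅: 0.18·a + 0.15·b = 184.91
Solving simultaneously: a = 362.8333, b = 797.3333.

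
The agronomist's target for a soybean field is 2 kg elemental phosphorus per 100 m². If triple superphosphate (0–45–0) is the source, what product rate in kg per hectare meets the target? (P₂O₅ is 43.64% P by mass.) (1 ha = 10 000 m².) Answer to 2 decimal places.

1018.43 kg of product per hectare

As P₂O₅: 2 / 0.4364 = 4.58295 kg per 100 m².
Product per 100 m² = 4.58295 / 45% = 10.1843 kg.
Convert to per hectare: 10.1843 × 100 = 1018.434 kg.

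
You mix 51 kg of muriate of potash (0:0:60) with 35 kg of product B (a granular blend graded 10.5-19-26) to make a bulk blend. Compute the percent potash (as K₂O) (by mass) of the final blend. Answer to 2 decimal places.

46.16% K₂O

Total mass = 51 + 35 = 86 kg.
K₂O mass = 60%×51 + 26%×35 = 39.7 kg.
% K₂O = 39.7 / 86 = 46.1628%.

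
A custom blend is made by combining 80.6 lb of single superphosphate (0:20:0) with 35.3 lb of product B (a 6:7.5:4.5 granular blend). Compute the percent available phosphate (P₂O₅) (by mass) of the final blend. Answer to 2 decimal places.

Total mass = 80.6 + 35.3 = 115.9 lb.
P₂O₅ mass = 20%×80.6 + 7.5%×35.3 = 18.7675 lb.
% P₂O₅ = 18.7675 / 115.9 = 16.1928%.

16.19% P₂O₅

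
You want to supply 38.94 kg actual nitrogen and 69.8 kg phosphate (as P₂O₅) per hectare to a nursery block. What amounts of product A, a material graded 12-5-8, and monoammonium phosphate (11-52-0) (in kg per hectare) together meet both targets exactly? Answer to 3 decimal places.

Let a = kg of product A, b = kg of monoammonium phosphate (per hectare).
N: 0.12·a + 0.11·b = 38.94
P₂O₅: 0.05·a + 0.52·b = 69.8
From row1: a = (38.94 − 0.11·b) / 0.12.
Into row2: 0.05·(38.94 − 0.11·b)/0.12 + 0.52·b = 69.8 → b = 112.9877, a = 220.9279.

220.928 kg product A, 112.988 kg monoammonium phosphate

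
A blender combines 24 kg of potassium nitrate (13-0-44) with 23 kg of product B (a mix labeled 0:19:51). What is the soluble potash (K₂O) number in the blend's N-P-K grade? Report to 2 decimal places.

47.43% K₂O

Total mass = 24 + 23 = 47 kg.
K₂O mass = 44%×24 + 51%×23 = 22.29 kg.
% K₂O = 22.29 / 47 = 47.4255%.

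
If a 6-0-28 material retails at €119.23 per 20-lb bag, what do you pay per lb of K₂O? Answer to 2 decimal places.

K₂O in bag = 20 × 28% = 5.6 lb.
Cost per lb K₂O = €119.23 / 5.6 = €21.2911.

€21.29 per lb K₂O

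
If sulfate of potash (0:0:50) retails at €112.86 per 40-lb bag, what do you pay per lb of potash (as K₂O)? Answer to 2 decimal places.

€5.64 per lb K₂O

K₂O in bag = 40 × 50% = 20 lb.
Cost per lb K₂O = €112.86 / 20 = €5.6430.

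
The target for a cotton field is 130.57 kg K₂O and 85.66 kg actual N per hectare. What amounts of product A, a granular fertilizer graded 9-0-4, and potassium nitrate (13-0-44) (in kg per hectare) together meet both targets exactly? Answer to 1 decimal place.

602.2 kg product A, 242.0 kg potassium nitrate

Let a = kg of product A, b = kg of potassium nitrate (per hectare).
K₂O: 0.04·a + 0.44·b = 130.57
N: 0.09·a + 0.13·b = 85.66
From row1: a = (130.57 − 0.44·b) / 0.04.
Into row2: 0.09·(130.57 − 0.44·b)/0.04 + 0.13·b = 85.66 → b = 242.003, a = 602.218.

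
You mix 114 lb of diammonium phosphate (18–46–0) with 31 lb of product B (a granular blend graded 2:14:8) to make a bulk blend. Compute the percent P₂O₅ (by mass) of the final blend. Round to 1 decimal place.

39.2% P₂O₅

Total mass = 114 + 31 = 145 lb.
P₂O₅ mass = 46%×114 + 14%×31 = 56.78 lb.
% P₂O₅ = 56.78 / 145 = 39.1586%.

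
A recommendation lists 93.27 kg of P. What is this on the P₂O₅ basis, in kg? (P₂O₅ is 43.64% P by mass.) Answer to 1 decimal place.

213.7 kg P₂O₅

P₂O₅ = 93.27 / 0.4364 = 213.726 kg.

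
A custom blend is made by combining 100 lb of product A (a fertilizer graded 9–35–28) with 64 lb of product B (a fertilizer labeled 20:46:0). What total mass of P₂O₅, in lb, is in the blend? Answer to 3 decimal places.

64.440 lb P₂O₅

P₂O₅ mass = 35%×100 + 46%×64 = 64.44 lb.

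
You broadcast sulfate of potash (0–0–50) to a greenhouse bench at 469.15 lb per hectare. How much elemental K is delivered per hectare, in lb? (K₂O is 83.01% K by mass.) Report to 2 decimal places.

194.72 lb K per hectare

K₂O per hectare = 469.15 × 50% = 234.575 lb.
Elemental K = 234.575 × 0.8301 = 194.721 lb per hectare.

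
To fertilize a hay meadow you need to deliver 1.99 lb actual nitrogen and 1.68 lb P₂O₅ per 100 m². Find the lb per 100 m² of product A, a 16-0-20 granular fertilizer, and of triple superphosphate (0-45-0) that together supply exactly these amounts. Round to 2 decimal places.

12.44 lb product A, 3.73 lb triple superphosphate

With a, b = lb per 100 m² of product A and triple superphosphate:
N: 0.16·a + 0·b = 1.99
P₂O₅: 0·a + 0.45·b = 1.68
Solving simultaneously: a = 12.4375, b = 3.73333.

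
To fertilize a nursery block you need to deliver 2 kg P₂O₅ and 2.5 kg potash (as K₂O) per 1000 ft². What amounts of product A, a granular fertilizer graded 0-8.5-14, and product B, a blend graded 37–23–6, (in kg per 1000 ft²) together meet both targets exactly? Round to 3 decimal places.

With a, b = kg per 1000 ft² of product A and product B:
P₂O₅: 0.085·a + 0.23·b = 2
K₂O: 0.14·a + 0.06·b = 2.5
Eliminate b: (row1) − 0.23/0.06·(row2) → -0.451667·a = -7.58333, so a = 16.7897.
Then b = (2.5 − 0.14·16.7897) / 0.06 = 2.49077.

16.790 kg product A, 2.491 kg product B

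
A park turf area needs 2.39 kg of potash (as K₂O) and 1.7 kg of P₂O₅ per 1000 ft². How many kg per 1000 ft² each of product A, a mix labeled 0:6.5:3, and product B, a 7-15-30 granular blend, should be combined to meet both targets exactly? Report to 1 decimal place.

10.1 kg product A, 7.0 kg product B

With a, b = kg per 1000 ft² of product A and product B:
K₂O: 0.03·a + 0.3·b = 2.39
P₂O₅: 0.065·a + 0.15·b = 1.7
Eliminate a: (row1) − 0.03/0.065·(row2) → 0.230769·b = 1.60538, so b = 6.95667.
Back-substitute: a = (2.39 − 0.3·6.95667) / 0.03 = 10.1.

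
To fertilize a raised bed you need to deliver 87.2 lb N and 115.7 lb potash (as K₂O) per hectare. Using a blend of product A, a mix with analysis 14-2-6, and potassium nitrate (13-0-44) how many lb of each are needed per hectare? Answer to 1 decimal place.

With a, b = lb per hectare of product A and potassium nitrate:
N: 0.14·a + 0.13·b = 87.2
K₂O: 0.06·a + 0.44·b = 115.7
Solving simultaneously: a = 433.587, b = 203.829.

433.6 lb product A, 203.8 lb potassium nitrate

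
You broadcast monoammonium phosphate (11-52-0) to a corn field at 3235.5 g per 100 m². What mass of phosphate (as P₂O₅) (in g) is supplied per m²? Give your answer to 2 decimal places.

P₂O₅ per 100 m² = 3235.5 × 52% = 1682.46 g.
Convert to per m²: 1682.46 × 0.01 = 16.8246 g.

16.82 g P₂O₅ per sq m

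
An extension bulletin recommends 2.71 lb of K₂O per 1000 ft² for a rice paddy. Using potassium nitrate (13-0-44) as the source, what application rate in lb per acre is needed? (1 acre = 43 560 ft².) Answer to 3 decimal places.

Product per 1000 ft² = 2.71 / 44% = 6.15909 lb.
Convert to per acre: 6.15909 × 43.56 = 268.29 lb.

268.290 lb of product per acre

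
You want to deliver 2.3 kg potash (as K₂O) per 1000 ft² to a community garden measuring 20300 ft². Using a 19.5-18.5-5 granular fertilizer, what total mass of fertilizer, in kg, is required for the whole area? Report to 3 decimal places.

933.800 kg

Product per 1000 ft² = 2.3 / 5% = 46 kg.
Total product = 46 × 20300 / 1000 = 933.8 kg.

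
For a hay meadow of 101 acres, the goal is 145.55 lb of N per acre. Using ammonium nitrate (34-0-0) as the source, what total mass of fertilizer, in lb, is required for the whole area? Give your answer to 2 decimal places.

43236.91 lb

Product per acre = 145.55 / 34% = 428.088 lb.
Total product = 428.088 × 101 = 43236.912 lb.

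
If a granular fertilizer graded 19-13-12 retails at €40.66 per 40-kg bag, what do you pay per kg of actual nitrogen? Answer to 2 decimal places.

€5.35 per kg N

N in bag = 40 × 19% = 7.6 kg.
Cost per kg N = €40.66 / 7.6 = €5.3500.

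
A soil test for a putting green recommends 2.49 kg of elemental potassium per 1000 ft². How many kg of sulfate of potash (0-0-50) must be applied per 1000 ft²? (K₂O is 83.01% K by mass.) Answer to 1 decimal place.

6.0 kg of product per thousand sq ft

As K₂O: 2.49 / 0.8301 = 2.99964 kg per 1000 ft².
Product per 1000 ft² = 2.99964 / 50% = 5.99928 kg.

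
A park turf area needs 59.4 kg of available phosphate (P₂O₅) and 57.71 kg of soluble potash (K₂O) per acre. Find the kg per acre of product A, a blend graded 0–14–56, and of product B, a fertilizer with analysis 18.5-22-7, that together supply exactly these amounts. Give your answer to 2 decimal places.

75.29 kg product A, 222.09 kg product B

Per-acre balance (a = product A, b = product B):
P₂O₅: 0.14·a + 0.22·b = 59.4
K₂O: 0.56·a + 0.07·b = 57.71
From row1: a = (59.4 − 0.22·b) / 0.14.
Into row2: 0.56·(59.4 − 0.22·b)/0.14 + 0.07·b = 57.71 → b = 222.086, a = 75.2928.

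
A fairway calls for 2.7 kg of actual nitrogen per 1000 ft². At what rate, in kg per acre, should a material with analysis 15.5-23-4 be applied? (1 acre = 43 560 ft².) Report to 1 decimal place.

758.8 kg of product per acre

Product per 1000 ft² = 2.7 / 15.5% = 17.4194 kg.
Convert to per acre: 17.4194 × 43.56 = 758.787 kg.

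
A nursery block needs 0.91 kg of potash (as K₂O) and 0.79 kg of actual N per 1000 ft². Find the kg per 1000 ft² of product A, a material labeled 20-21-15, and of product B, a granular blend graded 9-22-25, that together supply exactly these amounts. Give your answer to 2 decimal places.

3.17 kg product A, 1.74 kg product B

Let a = kg of product A, b = kg of product B (per 1000 ft²).
K₂O: 0.15·a + 0.25·b = 0.91
N: 0.2·a + 0.09·b = 0.79
Eliminate a: (row1) − 0.15/0.2·(row2) → 0.1825·b = 0.3175, so b = 1.73973.
Back-substitute: a = (0.91 − 0.25·1.73973) / 0.15 = 3.16712.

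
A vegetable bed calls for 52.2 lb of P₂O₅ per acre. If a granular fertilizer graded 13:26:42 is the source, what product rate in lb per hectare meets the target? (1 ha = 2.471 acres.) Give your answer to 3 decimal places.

496.101 lb of product per hectare

Product per acre = 52.2 / 26% = 200.769 lb.
Convert to per hectare: 200.769 × 2.471 = 496.1008 lb.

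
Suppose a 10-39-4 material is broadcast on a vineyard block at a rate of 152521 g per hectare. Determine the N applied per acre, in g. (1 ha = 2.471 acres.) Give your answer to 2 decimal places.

nitrogen per hectare = 152521 × 10% = 15252.1 g.
Convert to per acre: 15252.1 × 0.404694 = 6172.4403 g.

6172.44 g N per acre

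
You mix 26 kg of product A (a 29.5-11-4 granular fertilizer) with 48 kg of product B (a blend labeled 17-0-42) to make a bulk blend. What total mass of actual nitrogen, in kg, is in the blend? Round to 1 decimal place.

N mass = 29.5%×26 + 17%×48 = 15.83 kg.

15.8 kg N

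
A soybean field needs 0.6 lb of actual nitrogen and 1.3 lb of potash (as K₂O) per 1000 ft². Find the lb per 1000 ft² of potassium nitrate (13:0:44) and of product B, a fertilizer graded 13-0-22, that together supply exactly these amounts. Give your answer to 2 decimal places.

1.29 lb potassium nitrate, 3.32 lb product B

Per-1000 ft² balance (a = potassium nitrate, b = product B):
N: 0.13·a + 0.13·b = 0.6
K₂O: 0.44·a + 0.22·b = 1.3
Solving simultaneously: a = 1.29371, b = 3.32168.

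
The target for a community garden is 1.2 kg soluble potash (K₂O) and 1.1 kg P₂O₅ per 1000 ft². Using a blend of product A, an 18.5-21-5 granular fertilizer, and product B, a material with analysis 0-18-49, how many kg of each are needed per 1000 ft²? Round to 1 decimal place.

3.4 kg product A, 2.1 kg product B

Per-1000 ft² balance (a = product A, b = product B):
K₂O: 0.05·a + 0.49·b = 1.2
P₂O₅: 0.21·a + 0.18·b = 1.1
Eliminate b: (row1) − 0.49/0.18·(row2) → -0.521667·a = -1.79444, so a = 3.43983.
Then b = (1.1 − 0.21·3.43983) / 0.18 = 2.09798.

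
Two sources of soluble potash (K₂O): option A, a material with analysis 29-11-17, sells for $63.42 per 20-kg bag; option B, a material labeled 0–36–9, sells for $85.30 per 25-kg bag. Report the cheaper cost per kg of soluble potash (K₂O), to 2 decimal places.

$18.65 per kg K₂O (option A)

option A: K₂O per bag = 20 × 17% = 3.4 kg; cost = 63.42 / 3.4 = $18.6529/kg K₂O.
option B: K₂O per bag = 25 × 9% = 2.25 kg; cost = 85.30 / 2.25 = $37.9111/kg K₂O.
option A is cheaper.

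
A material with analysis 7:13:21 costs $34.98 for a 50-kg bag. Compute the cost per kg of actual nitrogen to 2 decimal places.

$9.99 per kg N

N in bag = 50 × 7% = 3.5 kg.
Cost per kg N = $34.98 / 3.5 = $9.9943.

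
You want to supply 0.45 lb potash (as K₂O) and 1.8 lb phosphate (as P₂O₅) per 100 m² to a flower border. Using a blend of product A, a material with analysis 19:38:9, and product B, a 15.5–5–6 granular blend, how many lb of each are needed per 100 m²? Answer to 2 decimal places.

With a, b = lb per 100 m² of product A and product B:
K₂O: 0.09·a + 0.06·b = 0.45
P₂O₅: 0.38·a + 0.05·b = 1.8
Eliminate b: (row1) − 0.06/0.05·(row2) → -0.366·a = -1.71, so a = 4.67213.
Then b = (1.8 − 0.38·4.67213) / 0.05 = 0.491803.

4.67 lb product A, 0.49 lb product B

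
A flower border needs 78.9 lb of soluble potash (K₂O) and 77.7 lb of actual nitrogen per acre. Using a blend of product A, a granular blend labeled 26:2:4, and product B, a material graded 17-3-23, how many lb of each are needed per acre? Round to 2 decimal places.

With a, b = lb per acre of product A and product B:
K₂O: 0.04·a + 0.23·b = 78.9
N: 0.26·a + 0.17·b = 77.7
Solving simultaneously: a = 84.1132, b = 328.415.

84.11 lb product A, 328.42 lb product B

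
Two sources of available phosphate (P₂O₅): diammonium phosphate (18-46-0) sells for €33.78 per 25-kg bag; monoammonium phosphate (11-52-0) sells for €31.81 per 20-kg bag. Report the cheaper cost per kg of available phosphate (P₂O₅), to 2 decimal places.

diammonium phosphate: P₂O₅ per bag = 25 × 46% = 11.5 kg; cost = 33.78 / 11.5 = €2.9374/kg P₂O₅.
monoammonium phosphate: P₂O₅ per bag = 20 × 52% = 10.4 kg; cost = 31.81 / 10.4 = €3.0587/kg P₂O₅.
diammonium phosphate is cheaper.

€2.94 per kg P₂O₅ (diammonium phosphate)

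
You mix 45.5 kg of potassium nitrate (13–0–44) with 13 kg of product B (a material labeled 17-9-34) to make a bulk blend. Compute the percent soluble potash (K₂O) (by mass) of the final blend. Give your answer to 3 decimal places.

41.778% K₂O

Total mass = 45.5 + 13 = 58.5 kg.
K₂O mass = 44%×45.5 + 34%×13 = 24.44 kg.
% K₂O = 24.44 / 58.5 = 41.7778%.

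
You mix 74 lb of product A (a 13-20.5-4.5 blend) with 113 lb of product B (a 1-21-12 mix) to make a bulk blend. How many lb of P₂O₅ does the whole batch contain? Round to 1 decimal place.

38.9 lb P₂O₅

P₂O₅ mass = 20.5%×74 + 21%×113 = 38.9 lb.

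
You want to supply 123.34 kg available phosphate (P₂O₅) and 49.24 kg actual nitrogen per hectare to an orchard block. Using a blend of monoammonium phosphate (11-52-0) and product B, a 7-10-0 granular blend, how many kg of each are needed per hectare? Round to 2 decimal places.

With a, b = kg per hectare of monoammonium phosphate and product B:
P₂O₅: 0.52·a + 0.1·b = 123.34
N: 0.11·a + 0.07·b = 49.24
Eliminate b: (row1) − 0.1/0.07·(row2) → 0.362857·a = 52.9971, so a = 146.055.
Then b = (49.24 − 0.11·146.055) / 0.07 = 473.913.

146.06 kg monoammonium phosphate, 473.91 kg product B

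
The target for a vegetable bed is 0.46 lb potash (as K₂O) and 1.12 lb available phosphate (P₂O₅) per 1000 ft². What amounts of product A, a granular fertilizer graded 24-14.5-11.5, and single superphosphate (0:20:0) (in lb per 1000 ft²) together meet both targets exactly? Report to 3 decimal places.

With a, b = lb per 1000 ft² of product A and single superphosphate:
K₂O: 0.115·a + 0·b = 0.46
P₂O₅: 0.145·a + 0.2·b = 1.12
Eliminate b: (row1) − 0/0.2·(row2) → 0.115·a = 0.46, so a = 4.
Then b = (1.12 − 0.145·4) / 0.2 = 2.7.

4.000 lb product A, 2.700 lb single superphosphate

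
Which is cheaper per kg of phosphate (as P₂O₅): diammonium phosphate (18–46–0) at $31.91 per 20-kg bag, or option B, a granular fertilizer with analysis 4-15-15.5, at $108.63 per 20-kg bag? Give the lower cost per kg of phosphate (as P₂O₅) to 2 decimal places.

$3.47 per kg P₂O₅ (diammonium phosphate)

diammonium phosphate: P₂O₅ per bag = 20 × 46% = 9.2 kg; cost = 31.91 / 9.2 = $3.4685/kg P₂O₅.
option B: P₂O₅ per bag = 20 × 15% = 3 kg; cost = 108.63 / 3 = $36.2100/kg P₂O₅.
diammonium phosphate is cheaper.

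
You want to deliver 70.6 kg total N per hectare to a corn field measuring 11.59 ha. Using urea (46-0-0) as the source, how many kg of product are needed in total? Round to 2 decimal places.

Product per hectare = 70.6 / 46% = 153.478 kg.
Total product = 153.478 × 11.59 = 1778.813 kg.

1778.81 kg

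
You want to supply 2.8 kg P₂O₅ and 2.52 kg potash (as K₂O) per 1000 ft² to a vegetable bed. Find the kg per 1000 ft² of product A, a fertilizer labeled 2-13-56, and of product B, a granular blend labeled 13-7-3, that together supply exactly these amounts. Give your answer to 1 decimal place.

Per-1000 ft² balance (a = product A, b = product B):
P₂O₅: 0.13·a + 0.07·b = 2.8
K₂O: 0.56·a + 0.03·b = 2.52
From row1: a = (2.8 − 0.07·b) / 0.13.
Into row2: 0.56·(2.8 − 0.07·b)/0.13 + 0.03·b = 2.52 → b = 35.1388, a = 2.61756.

2.6 kg product A, 35.1 kg product B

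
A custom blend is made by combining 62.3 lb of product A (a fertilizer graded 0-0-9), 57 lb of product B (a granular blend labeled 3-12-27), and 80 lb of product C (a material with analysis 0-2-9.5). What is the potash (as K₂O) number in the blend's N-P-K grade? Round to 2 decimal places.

14.35% K₂O

Total mass = 62.3 + 57 + 80 = 199.3 lb.
K₂O mass = 9%×62.3 + 27%×57 + 9.5%×80 = 28.597 lb.
% K₂O = 28.597 / 199.3 = 14.3487%.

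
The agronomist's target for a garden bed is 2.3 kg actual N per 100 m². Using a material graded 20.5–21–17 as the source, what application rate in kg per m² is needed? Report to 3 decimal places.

0.112 kg of product per sq m

Product per 100 m² = 2.3 / 20.5% = 11.2195 kg.
Convert to per m²: 11.2195 × 0.01 = 0.112195 kg.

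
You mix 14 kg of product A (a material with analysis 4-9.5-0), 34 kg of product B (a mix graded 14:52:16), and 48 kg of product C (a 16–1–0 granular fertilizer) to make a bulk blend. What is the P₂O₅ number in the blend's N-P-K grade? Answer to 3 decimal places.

Total mass = 14 + 34 + 48 = 96 kg.
P₂O₅ mass = 9.5%×14 + 52%×34 + 1%×48 = 19.49 kg.
% P₂O₅ = 19.49 / 96 = 20.3021%.

20.302% P₂O₅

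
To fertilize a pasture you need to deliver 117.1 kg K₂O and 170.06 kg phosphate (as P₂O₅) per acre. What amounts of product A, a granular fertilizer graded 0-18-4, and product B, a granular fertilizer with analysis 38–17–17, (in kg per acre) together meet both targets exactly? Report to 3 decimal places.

Let a = kg of product A, b = kg of product B (per acre).
K₂O: 0.04·a + 0.17·b = 117.1
P₂O₅: 0.18·a + 0.17·b = 170.06
Solving simultaneously: a = 378.2857, b = 599.8151.

378.286 kg product A, 599.815 kg product B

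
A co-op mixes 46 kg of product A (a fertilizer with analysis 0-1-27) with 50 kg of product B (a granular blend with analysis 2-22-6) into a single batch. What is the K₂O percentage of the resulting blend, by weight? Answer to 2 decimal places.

16.06% K₂O

Total mass = 46 + 50 = 96 kg.
K₂O mass = 27%×46 + 6%×50 = 15.42 kg.
% K₂O = 15.42 / 96 = 16.0625%.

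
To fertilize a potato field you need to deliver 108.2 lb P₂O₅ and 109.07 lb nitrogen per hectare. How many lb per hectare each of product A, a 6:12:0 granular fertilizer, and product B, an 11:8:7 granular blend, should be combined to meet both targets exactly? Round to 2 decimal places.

Let a = lb of product A, b = lb of product B (per hectare).
P₂O₅: 0.12·a + 0.08·b = 108.2
N: 0.06·a + 0.11·b = 109.07
From row1: a = (108.2 − 0.08·b) / 0.12.
Into row2: 0.06·(108.2 − 0.08·b)/0.12 + 0.11·b = 109.07 → b = 785.286, a = 378.143.

378.14 lb product A, 785.29 lb product B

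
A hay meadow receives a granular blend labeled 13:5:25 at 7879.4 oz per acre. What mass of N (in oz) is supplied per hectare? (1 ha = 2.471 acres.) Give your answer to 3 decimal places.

nitrogen per acre = 7879.4 × 13% = 1024.32 oz.
Convert to per hectare: 1024.32 × 2.471 = 2531.0997 oz.

2531.100 oz N per hectare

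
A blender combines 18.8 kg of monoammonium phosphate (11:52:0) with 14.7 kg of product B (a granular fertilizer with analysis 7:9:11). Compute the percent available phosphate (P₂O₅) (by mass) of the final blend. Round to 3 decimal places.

Total mass = 18.8 + 14.7 = 33.5 kg.
P₂O₅ mass = 52%×18.8 + 9%×14.7 = 11.099 kg.
% P₂O₅ = 11.099 / 33.5 = 33.1313%.

33.131% P₂O₅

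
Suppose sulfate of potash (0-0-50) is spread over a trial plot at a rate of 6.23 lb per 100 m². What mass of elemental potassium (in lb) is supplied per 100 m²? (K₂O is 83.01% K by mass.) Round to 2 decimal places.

K₂O per 100 m² = 6.23 × 50% = 3.115 lb.
Elemental K = 3.115 × 0.8301 = 2.58576 lb per 100 m².

2.59 lb K per hundred sq m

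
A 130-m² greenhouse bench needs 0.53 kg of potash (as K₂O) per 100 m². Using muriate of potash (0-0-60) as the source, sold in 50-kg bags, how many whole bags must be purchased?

Product per 100 m² = 0.53 / 60% = 0.883333 kg.
Total product = 0.883333 × 130 / 100 = 1.14833 kg.
Bags = ⌈1.14833 / 50⌉ = 1.

1 bags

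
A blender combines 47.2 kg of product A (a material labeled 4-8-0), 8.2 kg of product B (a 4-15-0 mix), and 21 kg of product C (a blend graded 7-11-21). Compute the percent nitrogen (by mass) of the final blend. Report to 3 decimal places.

4.825% N

Total mass = 47.2 + 8.2 + 21 = 76.4 kg.
N mass = 4%×47.2 + 4%×8.2 + 7%×21 = 3.686 kg.
% N = 3.686 / 76.4 = 4.82461%.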